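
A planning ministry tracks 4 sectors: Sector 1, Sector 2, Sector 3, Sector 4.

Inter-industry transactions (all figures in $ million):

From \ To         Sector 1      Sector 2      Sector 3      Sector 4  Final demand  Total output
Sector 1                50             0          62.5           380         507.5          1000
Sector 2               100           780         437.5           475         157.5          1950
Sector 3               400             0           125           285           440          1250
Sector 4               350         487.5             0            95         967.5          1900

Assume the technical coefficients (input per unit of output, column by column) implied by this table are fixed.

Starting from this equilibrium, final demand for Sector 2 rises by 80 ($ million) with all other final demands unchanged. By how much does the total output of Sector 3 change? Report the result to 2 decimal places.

Δx_3 = 12.35

Technical coefficients a_ij = z_ij / X_j:
  a_11 = 50/1000 = 0.05, a_21 = 100/1000 = 0.10, a_31 = 400/1000 = 0.40, a_41 = 350/1000 = 0.35
  a_12 = 0/1950 = 0.00, a_22 = 780/1950 = 0.40, a_32 = 0/1950 = 0.00, a_42 = 487.5/1950 = 0.25
  a_13 = 62.5/1250 = 0.05, a_23 = 437.5/1250 = 0.35, a_33 = 125/1250 = 0.10, a_43 = 0/1250 = 0.00
  a_14 = 380/1900 = 0.20, a_24 = 475/1900 = 0.25, a_34 = 285/1900 = 0.15, a_44 = 95/1900 = 0.05
I − A =
  [   0.95     0.00    -0.05    -0.20]
  [  -0.10     0.60    -0.35    -0.25]
  [  -0.40     0.00     0.90    -0.15]
  [  -0.35    -0.25     0.00     0.95]
Compute the cofactors C_ij = (−1)^(i+j)·(3×3 minor ij) of I−A; the adjugate is their transpose:
adj(I−A) = Cᵀ =
  [ 0.443625   0.046875   0.042875   0.112500]
  [ 0.315625   0.727625   0.300500   0.305375]
  [ 0.238250   0.055625   0.435125   0.133500]
  [ 0.246500   0.208750   0.094875   0.501000]
det(I−A) = Σ_j (I−A)_1j·C_1j = (0.95)(0.443625) + (0.00)(0.315625) + (-0.05)(0.238250) + (-0.20)(0.246500) = 0.36023125
(I − A)⁻¹ = adj(I−A) / det(I−A) ≈
  [   1.2315     0.1301     0.1190     0.3123]
  [   0.8762     2.0199     0.8342     0.8477]
  [   0.6614     0.1544     1.2079     0.3706]
  [   0.6843     0.5795     0.2634     1.3908]
Δx = (I − A)⁻¹ Δd with Δd having +80 in the Sector 2 component and 0 elsewhere.
So Δx_3 = L_32 · (+80), where L_32 = adj(I−A)_32 / det(I−A) = 0.055625 / 0.36023125.
Δx_3 = 0.055625 × (+80) / 0.36023125 = 4.45 / 0.36023125 ≈ 12.35.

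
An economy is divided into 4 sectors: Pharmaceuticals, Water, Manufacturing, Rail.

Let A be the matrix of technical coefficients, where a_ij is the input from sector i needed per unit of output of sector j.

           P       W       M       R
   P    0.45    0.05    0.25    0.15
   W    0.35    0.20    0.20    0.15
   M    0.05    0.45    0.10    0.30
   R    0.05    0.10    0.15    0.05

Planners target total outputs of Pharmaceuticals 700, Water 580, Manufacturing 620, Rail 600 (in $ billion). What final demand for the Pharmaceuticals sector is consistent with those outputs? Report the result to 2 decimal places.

d_P = 111.00

I − A =
  [   0.55    -0.05    -0.25    -0.15]
  [  -0.35     0.80    -0.20    -0.15]
  [  -0.05    -0.45     0.90    -0.30]
  [  -0.05    -0.10    -0.15     0.95]
d = (I − A) x:
  d_P = (+0.55)·700 + (-0.05)·580 + (-0.25)·620 + (-0.15)·600 = 111.00
  d_W = (-0.35)·700 + (+0.80)·580 + (-0.20)·620 + (-0.15)·600 = 5.00
  d_M = (-0.05)·700 + (-0.45)·580 + (+0.90)·620 + (-0.30)·600 = 82.00
  d_R = (-0.05)·700 + (-0.10)·580 + (-0.15)·620 + (+0.95)·600 = 384.00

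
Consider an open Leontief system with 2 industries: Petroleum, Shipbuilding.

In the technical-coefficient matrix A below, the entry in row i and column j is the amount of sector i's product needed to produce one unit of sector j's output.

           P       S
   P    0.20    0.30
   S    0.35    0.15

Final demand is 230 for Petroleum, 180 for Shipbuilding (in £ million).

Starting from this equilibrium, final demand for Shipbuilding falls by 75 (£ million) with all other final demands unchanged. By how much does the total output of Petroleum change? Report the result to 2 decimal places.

Δx_P = -39.13

I − A =
  [   0.80    -0.30]
  [  -0.35     0.85]
det(I−A) = (0.80)(0.85) − (-0.30)(-0.35) = 0.5750
adj(I−A) = [[0.85, 0.30], [0.35, 0.80]]
(I − A)⁻¹ = adj(I−A) / det(I−A) ≈
  [   1.4783     0.5217]
  [   0.6087     1.3913]
Δx = (I − A)⁻¹ Δd with Δd having -75 in the Shipbuilding component and 0 elsewhere.
So Δx_P = L_PS · (-75), where L_PS = adj(I−A)_PS / det(I−A) = 0.30 / 0.5750.
Δx_P = 0.30 × (-75) / 0.5750 = -22.50 / 0.5750 ≈ -39.13.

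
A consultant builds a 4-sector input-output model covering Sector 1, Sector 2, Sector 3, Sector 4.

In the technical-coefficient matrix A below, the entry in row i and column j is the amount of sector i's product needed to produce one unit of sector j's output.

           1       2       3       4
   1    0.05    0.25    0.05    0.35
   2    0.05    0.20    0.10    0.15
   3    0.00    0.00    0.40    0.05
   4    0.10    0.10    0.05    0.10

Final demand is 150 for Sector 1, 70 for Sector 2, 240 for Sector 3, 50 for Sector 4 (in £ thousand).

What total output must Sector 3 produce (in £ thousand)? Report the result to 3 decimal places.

x_3 = 410.740

I − A =
  [   0.95    -0.25    -0.05    -0.35]
  [  -0.05     0.80    -0.10    -0.15]
  [   0.00     0.00     0.60    -0.05]
  [  -0.10    -0.10    -0.05     0.90]
Compute the cofactors C_ij = (−1)^(i+j)·(3×3 minor ij) of I−A; the adjugate is their transpose:
adj(I−A) = Cᵀ =
  [ 0.420500   0.155625   0.077125   0.193750]
  [ 0.036375   0.489375   0.093000   0.100875]
  [ 0.004250   0.006000   0.625000   0.037375]
  [ 0.051000   0.072000   0.053625   0.448500]
det(I−A) = Σ_j (I−A)_1j·C_1j = (0.95)(0.420500) + (-0.25)(0.036375) + (-0.05)(0.004250) + (-0.35)(0.051000) = 0.37231875
(I − A)⁻¹ = adj(I−A) / det(I−A) ≈
  [   1.1294     0.4180     0.2071     0.5204]
  [   0.0977     1.3144     0.2498     0.2709]
  [   0.0114     0.0161     1.6787     0.1004]
  [   0.1370     0.1934     0.1440     1.2046]
x = (I − A)⁻¹ d = adj(I−A)·d / det(I−A), with det(I−A) = 0.37231875:
  x_1 = (0.420500·150 + 0.155625·70 + 0.077125·240 + 0.193750·50) / 0.37231875 = 102.16625 / 0.37231875 ≈ 274.405
  x_2 = (0.036375·150 + 0.489375·70 + 0.093000·240 + 0.100875·50) / 0.37231875 = 67.07625 / 0.37231875 ≈ 180.158
  x_3 = (0.004250·150 + 0.006000·70 + 0.625000·240 + 0.037375·50) / 0.37231875 = 152.92625 / 0.37231875 ≈ 410.740
  x_4 = (0.051000·150 + 0.072000·70 + 0.053625·240 + 0.448500·50) / 0.37231875 = 47.985 / 0.37231875 ≈ 128.882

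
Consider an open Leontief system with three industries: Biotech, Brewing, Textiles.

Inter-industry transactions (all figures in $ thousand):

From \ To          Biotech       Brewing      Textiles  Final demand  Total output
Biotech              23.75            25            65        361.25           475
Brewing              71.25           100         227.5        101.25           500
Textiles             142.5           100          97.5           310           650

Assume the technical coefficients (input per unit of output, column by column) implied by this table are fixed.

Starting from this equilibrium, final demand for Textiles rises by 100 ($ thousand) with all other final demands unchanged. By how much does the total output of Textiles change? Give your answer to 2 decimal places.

Technical coefficients a_ij = z_ij / X_j:
  a_11 = 23.75/475 = 0.05, a_21 = 71.25/475 = 0.15, a_31 = 142.5/475 = 0.30
  a_12 = 25/500 = 0.05, a_22 = 100/500 = 0.20, a_32 = 100/500 = 0.20
  a_13 = 65/650 = 0.10, a_23 = 227.5/650 = 0.35, a_33 = 97.5/650 = 0.15
I − A =
  [   0.95    -0.05    -0.10]
  [  -0.15     0.80    -0.35]
  [  -0.30    -0.20     0.85]
Cofactors of I−A, C_ij = (−1)^(i+j)·(minor ij) (rows/columns in the sector order above):
  C_11 = (0.80)(0.85) − (-0.35)(-0.20) = 0.6100
  C_12 = −[(-0.15)(0.85) − (-0.35)(-0.30)] = 0.2325
  C_13 = (-0.15)(-0.20) − (0.80)(-0.30) = 0.2700
  C_21 = −[(-0.05)(0.85) − (-0.10)(-0.20)] = 0.0625
  C_22 = (0.95)(0.85) − (-0.10)(-0.30) = 0.7775
  C_23 = −[(0.95)(-0.20) − (-0.05)(-0.30)] = 0.2050
  C_31 = (-0.05)(-0.35) − (-0.10)(0.80) = 0.0975
  C_32 = −[(0.95)(-0.35) − (-0.10)(-0.15)] = 0.3475
  C_33 = (0.95)(0.80) − (-0.05)(-0.15) = 0.7525
det(I−A) = Σ_j (I−A)_1j·C_1j = (0.95)(0.6100) + (-0.05)(0.2325) + (-0.10)(0.2700) = 0.540875
adj(I−A) = Cᵀ =
  [ 0.6100   0.0625   0.0975]
  [ 0.2325   0.7775   0.3475]
  [ 0.2700   0.2050   0.7525]
(I − A)⁻¹ = adj(I−A) / det(I−A) ≈
  [   1.1278     0.1156     0.1803]
  [   0.4299     1.4375     0.6425]
  [   0.4992     0.3790     1.3913]
Δx = (I − A)⁻¹ Δd with Δd having +100 in the Textiles component and 0 elsewhere.
So Δx_3 = L_33 · (+100), where L_33 = adj(I−A)_33 / det(I−A) = 0.7525 / 0.540875.
Δx_3 = 0.7525 × (+100) / 0.540875 = 75.25 / 0.540875 ≈ 139.13.

Δx_3 = 139.13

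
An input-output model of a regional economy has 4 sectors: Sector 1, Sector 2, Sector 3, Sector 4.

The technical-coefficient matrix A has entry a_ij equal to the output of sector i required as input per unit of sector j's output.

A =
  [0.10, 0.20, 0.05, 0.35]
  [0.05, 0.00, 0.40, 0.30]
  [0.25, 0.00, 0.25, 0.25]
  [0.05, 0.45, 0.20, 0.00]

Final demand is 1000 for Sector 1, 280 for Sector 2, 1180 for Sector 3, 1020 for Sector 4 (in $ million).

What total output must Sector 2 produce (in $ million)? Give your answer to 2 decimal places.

I − A =
  [   0.90    -0.20    -0.05    -0.35]
  [  -0.05     1.00    -0.40    -0.30]
  [  -0.25     0.00     0.75    -0.25]
  [  -0.05    -0.45    -0.20     1.00]
Compute the cofactors C_ij = (−1)^(i+j)·(3×3 minor ij) of I−A; the adjugate is their transpose:
adj(I−A) = Cᵀ =
  [ 0.553750   0.263750   0.268250   0.340000]
  [ 0.166250   0.586250   0.413750   0.337500]
  [ 0.234375   0.193125   0.740125   0.325000]
  [ 0.149375   0.315625   0.347625   0.635000]
det(I−A) = Σ_j (I−A)_1j·C_1j = (0.90)(0.553750) + (-0.20)(0.166250) + (-0.05)(0.234375) + (-0.35)(0.149375) = 0.401125
(I − A)⁻¹ = adj(I−A) / det(I−A) ≈
  [   1.3805     0.6575     0.6687     0.8476]
  [   0.4145     1.4615     1.0315     0.8414]
  [   0.5843     0.4815     1.8451     0.8102]
  [   0.3724     0.7868     0.8666     1.5830]
x = (I − A)⁻¹ d = adj(I−A)·d / det(I−A), with det(I−A) = 0.401125:
  x_1 = (0.553750·1000 + 0.263750·280 + 0.268250·1180 + 0.340000·1020) / 0.401125 = 1290.935 / 0.401125 ≈ 3218.29
  x_2 = (0.166250·1000 + 0.586250·280 + 0.413750·1180 + 0.337500·1020) / 0.401125 = 1162.875 / 0.401125 ≈ 2899.03
  x_3 = (0.234375·1000 + 0.193125·280 + 0.740125·1180 + 0.325000·1020) / 0.401125 = 1493.2975 / 0.401125 ≈ 3722.77
  x_4 = (0.149375·1000 + 0.315625·280 + 0.347625·1180 + 0.635000·1020) / 0.401125 = 1295.6475 / 0.401125 ≈ 3230.03

x_2 = 2899.03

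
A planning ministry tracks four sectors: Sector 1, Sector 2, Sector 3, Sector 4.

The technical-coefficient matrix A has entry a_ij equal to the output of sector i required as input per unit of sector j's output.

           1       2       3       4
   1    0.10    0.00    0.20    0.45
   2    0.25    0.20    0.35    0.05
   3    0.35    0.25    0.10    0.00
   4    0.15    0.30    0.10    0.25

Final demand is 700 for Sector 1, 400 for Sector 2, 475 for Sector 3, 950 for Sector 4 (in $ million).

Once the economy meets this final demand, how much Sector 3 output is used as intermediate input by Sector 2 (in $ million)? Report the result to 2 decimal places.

z_32 = 669.23

I − A =
  [   0.90     0.00    -0.20    -0.45]
  [  -0.25     0.80    -0.35    -0.05]
  [  -0.35    -0.25     0.90     0.00]
  [  -0.15    -0.30    -0.10     0.75]
Compute the cofactors C_ij = (−1)^(i+j)·(3×3 minor ij) of I−A; the adjugate is their transpose:
adj(I−A) = Cᵀ =
  [ 0.459625   0.170250   0.200250   0.287125]
  [ 0.269125   0.478500   0.267375   0.193375]
  [ 0.253500   0.199125   0.438750   0.165375]
  [ 0.233375   0.252000   0.205500   0.500750]
det(I−A) = Σ_j (I−A)_1j·C_1j = (0.90)(0.459625) + (0.00)(0.269125) + (-0.20)(0.253500) + (-0.45)(0.233375) = 0.25794375
(I − A)⁻¹ = adj(I−A) / det(I−A) ≈
  [   1.7819     0.6600     0.7763     1.1131]
  [   1.0433     1.8551     1.0366     0.7497]
  [   0.9828     0.7720     1.7010     0.6411]
  [   0.9048     0.9770     0.7967     1.9413]
First solve x = (I − A)⁻¹ d = adj(I−A)·d / det(I−A); in particular x_2 = (0.269125·700 + 0.478500·400 + 0.267375·475 + 0.193375·950) / 0.25794375 = 690.496875 / 0.25794375 ≈ 2676.9281.
Intermediate flow from 3 to 2: z_32 = a_32 · x_2 = 0.25 × 690.496875 / 0.25794375 = 172.62421875 / 0.25794375 ≈ 669.23.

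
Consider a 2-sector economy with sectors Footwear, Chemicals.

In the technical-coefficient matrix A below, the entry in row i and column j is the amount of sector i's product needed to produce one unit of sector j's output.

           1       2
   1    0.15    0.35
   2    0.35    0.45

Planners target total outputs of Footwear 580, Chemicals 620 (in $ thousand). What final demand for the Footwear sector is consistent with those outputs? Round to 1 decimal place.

I − A =
  [   0.85    -0.35]
  [  -0.35     0.55]
d = (I − A) x:
  d_1 = (+0.85)·580 + (-0.35)·620 = 276.0
  d_2 = (-0.35)·580 + (+0.55)·620 = 138.0

d_1 = 276.0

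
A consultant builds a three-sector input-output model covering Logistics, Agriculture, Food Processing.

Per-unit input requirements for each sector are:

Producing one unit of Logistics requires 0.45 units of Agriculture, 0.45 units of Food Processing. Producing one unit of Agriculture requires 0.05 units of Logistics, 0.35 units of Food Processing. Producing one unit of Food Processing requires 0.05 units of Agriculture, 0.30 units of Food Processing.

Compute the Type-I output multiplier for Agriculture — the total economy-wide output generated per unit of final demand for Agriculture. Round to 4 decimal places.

m_2 = 1.6638

I − A =
  [   1.00    -0.05     0.00]
  [  -0.45     1.00    -0.05]
  [  -0.45    -0.35     0.70]
Cofactors of I−A, C_ij = (−1)^(i+j)·(minor ij) (rows/columns in the sector order above):
  C_11 = (1.00)(0.70) − (-0.05)(-0.35) = 0.6825
  C_12 = −[(-0.45)(0.70) − (-0.05)(-0.45)] = 0.3375
  C_13 = (-0.45)(-0.35) − (1.00)(-0.45) = 0.6075
  C_21 = −[(-0.05)(0.70) − (0.00)(-0.35)] = 0.0350
  C_22 = (1.00)(0.70) − (0.00)(-0.45) = 0.7000
  C_23 = −[(1.00)(-0.35) − (-0.05)(-0.45)] = 0.3725
  C_31 = (-0.05)(-0.05) − (0.00)(1.00) = 0.0025
  C_32 = −[(1.00)(-0.05) − (0.00)(-0.45)] = 0.0500
  C_33 = (1.00)(1.00) − (-0.05)(-0.45) = 0.9775
det(I−A) = Σ_j (I−A)_1j·C_1j = (1.00)(0.6825) + (-0.05)(0.3375) + (0.00)(0.6075) = 0.665625
adj(I−A) = Cᵀ =
  [ 0.6825   0.0350   0.0025]
  [ 0.3375   0.7000   0.0500]
  [ 0.6075   0.3725   0.9775]
(I − A)⁻¹ = adj(I−A) / det(I−A) ≈
  [   1.02535     0.05258     0.00376]
  [   0.50704     1.05164     0.07512]
  [   0.91268     0.55962     1.46854]
The output multiplier for sector j is the column-j sum of the Leontief inverse (I − A)⁻¹ = adj(I−A) / det(I−A).
Column 2 of adj(I−A): (0.0350, 0.7000, 0.3725); det(I−A) = 0.665625.
m_2 = (0.0350 + 0.7000 + 0.3725) / 0.665625 = 1.1075 / 0.665625 ≈ 1.6638.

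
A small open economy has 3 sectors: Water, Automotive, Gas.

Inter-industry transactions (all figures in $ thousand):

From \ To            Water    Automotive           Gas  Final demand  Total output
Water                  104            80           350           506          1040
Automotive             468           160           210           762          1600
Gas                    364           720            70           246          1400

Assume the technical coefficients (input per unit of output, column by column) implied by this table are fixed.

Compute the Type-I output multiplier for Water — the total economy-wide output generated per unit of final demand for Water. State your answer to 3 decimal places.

Technical coefficients a_ij = z_ij / X_j:
  a_11 = 104/1040 = 0.10, a_21 = 468/1040 = 0.45, a_31 = 364/1040 = 0.35
  a_12 = 80/1600 = 0.05, a_22 = 160/1600 = 0.10, a_32 = 720/1600 = 0.45
  a_13 = 350/1400 = 0.25, a_23 = 210/1400 = 0.15, a_33 = 70/1400 = 0.05
I − A =
  [   0.90    -0.05    -0.25]
  [  -0.45     0.90    -0.15]
  [  -0.35    -0.45     0.95]
Cofactors of I−A, C_ij = (−1)^(i+j)·(minor ij) (rows/columns in the sector order above):
  C_11 = (0.90)(0.95) − (-0.15)(-0.45) = 0.7875
  C_12 = −[(-0.45)(0.95) − (-0.15)(-0.35)] = 0.4800
  C_13 = (-0.45)(-0.45) − (0.90)(-0.35) = 0.5175
  C_21 = −[(-0.05)(0.95) − (-0.25)(-0.45)] = 0.1600
  C_22 = (0.90)(0.95) − (-0.25)(-0.35) = 0.7675
  C_23 = −[(0.90)(-0.45) − (-0.05)(-0.35)] = 0.4225
  C_31 = (-0.05)(-0.15) − (-0.25)(0.90) = 0.2325
  C_32 = −[(0.90)(-0.15) − (-0.25)(-0.45)] = 0.2475
  C_33 = (0.90)(0.90) − (-0.05)(-0.45) = 0.7875
det(I−A) = Σ_j (I−A)_1j·C_1j = (0.90)(0.7875) + (-0.05)(0.4800) + (-0.25)(0.5175) = 0.555375
adj(I−A) = Cᵀ =
  [ 0.7875   0.1600   0.2325]
  [ 0.4800   0.7675   0.2475]
  [ 0.5175   0.4225   0.7875]
(I − A)⁻¹ = adj(I−A) / det(I−A) ≈
  [   1.4180     0.2881     0.4186]
  [   0.8643     1.3819     0.4456]
  [   0.9318     0.7607     1.4180]
The output multiplier for sector j is the column-j sum of the Leontief inverse (I − A)⁻¹ = adj(I−A) / det(I−A).
Column 1 of adj(I−A): (0.7875, 0.4800, 0.5175); det(I−A) = 0.555375.
m_1 = (0.7875 + 0.4800 + 0.5175) / 0.555375 = 1.785 / 0.555375 ≈ 3.214.

m_1 = 3.214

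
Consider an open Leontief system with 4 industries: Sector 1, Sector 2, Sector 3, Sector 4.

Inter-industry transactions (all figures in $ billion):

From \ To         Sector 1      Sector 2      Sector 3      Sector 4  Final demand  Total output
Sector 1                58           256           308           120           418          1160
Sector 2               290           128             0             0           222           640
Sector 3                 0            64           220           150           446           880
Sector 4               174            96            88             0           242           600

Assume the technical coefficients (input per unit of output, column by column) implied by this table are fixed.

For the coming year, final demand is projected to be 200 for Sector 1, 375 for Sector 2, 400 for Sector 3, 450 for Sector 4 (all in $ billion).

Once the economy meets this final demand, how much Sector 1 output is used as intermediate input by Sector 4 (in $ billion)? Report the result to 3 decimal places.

Technical coefficients a_ij = z_ij / X_j:
  a_11 = 58/1160 = 0.05, a_21 = 290/1160 = 0.25, a_31 = 0/1160 = 0.00, a_41 = 174/1160 = 0.15
  a_12 = 256/640 = 0.40, a_22 = 128/640 = 0.20, a_32 = 64/640 = 0.10, a_42 = 96/640 = 0.15
  a_13 = 308/880 = 0.35, a_23 = 0/880 = 0.00, a_33 = 220/880 = 0.25, a_43 = 88/880 = 0.10
  a_14 = 120/600 = 0.20, a_24 = 0/600 = 0.00, a_34 = 150/600 = 0.25, a_44 = 0/600 = 0.00
I − A =
  [   0.95    -0.40    -0.35    -0.20]
  [  -0.25     0.80     0.00     0.00]
  [   0.00    -0.10     0.75    -0.25]
  [  -0.15    -0.15    -0.10     1.00]
Compute the cofactors C_ij = (−1)^(i+j)·(3×3 minor ij) of I−A; the adjugate is their transpose:
adj(I−A) = Cᵀ =
  [ 0.580000   0.362625   0.296000   0.190000]
  [ 0.181250   0.653125   0.092500   0.059375]
  [ 0.064375   0.142625   0.628500   0.170000]
  [ 0.120625   0.166625   0.121125   0.486250]
det(I−A) = Σ_j (I−A)_1j·C_1j = (0.95)(0.580000) + (-0.40)(0.181250) + (-0.35)(0.064375) + (-0.20)(0.120625) = 0.43184375
(I − A)⁻¹ = adj(I−A) / det(I−A) ≈
  [   1.3431     0.8397     0.6854     0.4400]
  [   0.4197     1.5124     0.2142     0.1375]
  [   0.1491     0.3303     1.4554     0.3937]
  [   0.2793     0.3858     0.2805     1.1260]
First solve x = (I − A)⁻¹ d = adj(I−A)·d / det(I−A); in particular x_4 = (0.120625·200 + 0.166625·375 + 0.121125·400 + 0.486250·450) / 0.43184375 = 353.871875 / 0.43184375 ≈ 819.44424.
Intermediate flow from 1 to 4: z_14 = a_14 · x_4 = 0.20 × 353.871875 / 0.43184375 = 70.774375 / 0.43184375 ≈ 163.889.

z_14 = 163.889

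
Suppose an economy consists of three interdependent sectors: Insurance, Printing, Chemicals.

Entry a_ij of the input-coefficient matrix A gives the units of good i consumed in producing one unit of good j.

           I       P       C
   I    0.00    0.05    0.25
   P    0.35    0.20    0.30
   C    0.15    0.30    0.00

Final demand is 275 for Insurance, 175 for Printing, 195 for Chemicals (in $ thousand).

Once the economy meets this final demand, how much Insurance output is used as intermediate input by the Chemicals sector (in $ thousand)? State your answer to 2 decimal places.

I − A =
  [   1.00    -0.05    -0.25]
  [  -0.35     0.80    -0.30]
  [  -0.15    -0.30     1.00]
Cofactors of I−A, C_ij = (−1)^(i+j)·(minor ij) (rows/columns in the sector order above):
  C_11 = (0.80)(1.00) − (-0.30)(-0.30) = 0.7100
  C_12 = −[(-0.35)(1.00) − (-0.30)(-0.15)] = 0.3950
  C_13 = (-0.35)(-0.30) − (0.80)(-0.15) = 0.2250
  C_21 = −[(-0.05)(1.00) − (-0.25)(-0.30)] = 0.1250
  C_22 = (1.00)(1.00) − (-0.25)(-0.15) = 0.9625
  C_23 = −[(1.00)(-0.30) − (-0.05)(-0.15)] = 0.3075
  C_31 = (-0.05)(-0.30) − (-0.25)(0.80) = 0.2150
  C_32 = −[(1.00)(-0.30) − (-0.25)(-0.35)] = 0.3875
  C_33 = (1.00)(0.80) − (-0.05)(-0.35) = 0.7825
det(I−A) = Σ_j (I−A)_1j·C_1j = (1.00)(0.7100) + (-0.05)(0.3950) + (-0.25)(0.2250) = 0.6340
adj(I−A) = Cᵀ =
  [ 0.7100   0.1250   0.2150]
  [ 0.3950   0.9625   0.3875]
  [ 0.2250   0.3075   0.7825]
(I − A)⁻¹ = adj(I−A) / det(I−A) ≈
  [   1.1199     0.1972     0.3391]
  [   0.6230     1.5181     0.6112]
  [   0.3549     0.4850     1.2342]
First solve x = (I − A)⁻¹ d = adj(I−A)·d / det(I−A); in particular x_C = (0.2250·275 + 0.3075·175 + 0.7825·195) / 0.6340 = 268.275 / 0.6340 ≈ 423.1467.
Intermediate flow from I to C: z_IC = a_IC · x_C = 0.25 × 268.275 / 0.6340 = 67.06875 / 0.6340 ≈ 105.79.

z_IC = 105.79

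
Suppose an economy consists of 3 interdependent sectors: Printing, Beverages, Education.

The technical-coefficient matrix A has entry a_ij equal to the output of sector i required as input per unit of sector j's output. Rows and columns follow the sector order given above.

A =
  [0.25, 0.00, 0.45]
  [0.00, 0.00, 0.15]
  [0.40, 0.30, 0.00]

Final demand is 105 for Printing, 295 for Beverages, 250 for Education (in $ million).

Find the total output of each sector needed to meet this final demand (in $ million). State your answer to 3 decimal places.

I − A =
  [   0.75     0.00    -0.45]
  [   0.00     1.00    -0.15]
  [  -0.40    -0.30     1.00]
Cofactors of I−A, C_ij = (−1)^(i+j)·(minor ij) (rows/columns in the sector order above):
  C_11 = (1.00)(1.00) − (-0.15)(-0.30) = 0.9550
  C_12 = −[(0.00)(1.00) − (-0.15)(-0.40)] = 0.0600
  C_13 = (0.00)(-0.30) − (1.00)(-0.40) = 0.4000
  C_21 = −[(0.00)(1.00) − (-0.45)(-0.30)] = 0.1350
  C_22 = (0.75)(1.00) − (-0.45)(-0.40) = 0.5700
  C_23 = −[(0.75)(-0.30) − (0.00)(-0.40)] = 0.2250
  C_31 = (0.00)(-0.15) − (-0.45)(1.00) = 0.4500
  C_32 = −[(0.75)(-0.15) − (-0.45)(0.00)] = 0.1125
  C_33 = (0.75)(1.00) − (0.00)(0.00) = 0.7500
det(I−A) = Σ_j (I−A)_1j·C_1j = (0.75)(0.9550) + (0.00)(0.0600) + (-0.45)(0.4000) = 0.53625
adj(I−A) = Cᵀ =
  [ 0.9550   0.1350   0.4500]
  [ 0.0600   0.5700   0.1125]
  [ 0.4000   0.2250   0.7500]
(I − A)⁻¹ = adj(I−A) / det(I−A) ≈
  [   1.7809     0.2517     0.8392]
  [   0.1119     1.0629     0.2098]
  [   0.7459     0.4196     1.3986]
x = (I − A)⁻¹ d = adj(I−A)·d / det(I−A), with det(I−A) = 0.53625:
  x_P = (0.9550·105 + 0.1350·295 + 0.4500·250) / 0.53625 = 252.60 / 0.53625 ≈ 471.049
  x_B = (0.0600·105 + 0.5700·295 + 0.1125·250) / 0.53625 = 202.575 / 0.53625 ≈ 377.762
  x_E = (0.4000·105 + 0.2250·295 + 0.7500·250) / 0.53625 = 295.875 / 0.53625 ≈ 551.748

x_P = 471.049, x_B = 377.762, x_E = 551.748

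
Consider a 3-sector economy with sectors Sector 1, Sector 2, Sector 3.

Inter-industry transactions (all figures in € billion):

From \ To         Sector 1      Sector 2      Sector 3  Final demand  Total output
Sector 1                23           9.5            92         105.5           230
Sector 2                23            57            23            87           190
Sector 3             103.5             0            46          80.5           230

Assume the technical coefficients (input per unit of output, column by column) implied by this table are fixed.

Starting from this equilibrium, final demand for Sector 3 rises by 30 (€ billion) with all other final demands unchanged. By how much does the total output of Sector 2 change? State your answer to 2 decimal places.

Δx_2 = 10.49

Technical coefficients a_ij = z_ij / X_j:
  a_11 = 23/230 = 0.10, a_21 = 23/230 = 0.10, a_31 = 103.5/230 = 0.45
  a_12 = 9.5/190 = 0.05, a_22 = 57/190 = 0.30, a_32 = 0/190 = 0.00
  a_13 = 92/230 = 0.40, a_23 = 23/230 = 0.10, a_33 = 46/230 = 0.20
I − A =
  [   0.90    -0.05    -0.40]
  [  -0.10     0.70    -0.10]
  [  -0.45     0.00     0.80]
Cofactors of I−A, C_ij = (−1)^(i+j)·(minor ij) (rows/columns in the sector order above):
  C_11 = (0.70)(0.80) − (-0.10)(0.00) = 0.5600
  C_12 = −[(-0.10)(0.80) − (-0.10)(-0.45)] = 0.1250
  C_13 = (-0.10)(0.00) − (0.70)(-0.45) = 0.3150
  C_21 = −[(-0.05)(0.80) − (-0.40)(0.00)] = 0.0400
  C_22 = (0.90)(0.80) − (-0.40)(-0.45) = 0.5400
  C_23 = −[(0.90)(0.00) − (-0.05)(-0.45)] = 0.0225
  C_31 = (-0.05)(-0.10) − (-0.40)(0.70) = 0.2850
  C_32 = −[(0.90)(-0.10) − (-0.40)(-0.10)] = 0.1300
  C_33 = (0.90)(0.70) − (-0.05)(-0.10) = 0.6250
det(I−A) = Σ_j (I−A)_1j·C_1j = (0.90)(0.5600) + (-0.05)(0.1250) + (-0.40)(0.3150) = 0.37175
adj(I−A) = Cᵀ =
  [ 0.5600   0.0400   0.2850]
  [ 0.1250   0.5400   0.1300]
  [ 0.3150   0.0225   0.6250]
(I − A)⁻¹ = adj(I−A) / det(I−A) ≈
  [   1.5064     0.1076     0.7666]
  [   0.3362     1.4526     0.3497]
  [   0.8473     0.0605     1.6812]
Δx = (I − A)⁻¹ Δd with Δd having +30 in the Sector 3 component and 0 elsewhere.
So Δx_2 = L_23 · (+30), where L_23 = adj(I−A)_23 / det(I−A) = 0.1300 / 0.37175.
Δx_2 = 0.1300 × (+30) / 0.37175 = 3.90 / 0.37175 ≈ 10.49.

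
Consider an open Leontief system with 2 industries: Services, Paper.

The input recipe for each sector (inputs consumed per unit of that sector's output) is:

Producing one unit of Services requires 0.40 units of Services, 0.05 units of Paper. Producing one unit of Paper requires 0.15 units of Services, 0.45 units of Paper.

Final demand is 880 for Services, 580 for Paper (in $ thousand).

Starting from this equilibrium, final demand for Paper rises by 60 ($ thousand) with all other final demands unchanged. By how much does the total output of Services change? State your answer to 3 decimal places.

I − A =
  [   0.60    -0.15]
  [  -0.05     0.55]
det(I−A) = (0.60)(0.55) − (-0.15)(-0.05) = 0.3225
adj(I−A) = [[0.55, 0.15], [0.05, 0.60]]
(I − A)⁻¹ = adj(I−A) / det(I−A) ≈
  [   1.7054     0.4651]
  [   0.1550     1.8605]
Δx = (I − A)⁻¹ Δd with Δd having +60 in the Paper component and 0 elsewhere.
So Δx_1 = L_12 · (+60), where L_12 = adj(I−A)_12 / det(I−A) = 0.15 / 0.3225.
Δx_1 = 0.15 × (+60) / 0.3225 = 9.00 / 0.3225 ≈ 27.907.

Δx_1 = 27.907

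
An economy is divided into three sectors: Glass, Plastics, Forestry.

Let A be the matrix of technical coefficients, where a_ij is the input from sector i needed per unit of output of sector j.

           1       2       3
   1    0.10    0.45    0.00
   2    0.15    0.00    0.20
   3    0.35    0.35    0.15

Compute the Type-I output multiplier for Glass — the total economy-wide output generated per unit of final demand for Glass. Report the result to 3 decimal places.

I − A =
  [   0.90    -0.45     0.00]
  [  -0.15     1.00    -0.20]
  [  -0.35    -0.35     0.85]
Cofactors of I−A, C_ij = (−1)^(i+j)·(minor ij) (rows/columns in the sector order above):
  C_11 = (1.00)(0.85) − (-0.20)(-0.35) = 0.7800
  C_12 = −[(-0.15)(0.85) − (-0.20)(-0.35)] = 0.1975
  C_13 = (-0.15)(-0.35) − (1.00)(-0.35) = 0.4025
  C_21 = −[(-0.45)(0.85) − (0.00)(-0.35)] = 0.3825
  C_22 = (0.90)(0.85) − (0.00)(-0.35) = 0.7650
  C_23 = −[(0.90)(-0.35) − (-0.45)(-0.35)] = 0.4725
  C_31 = (-0.45)(-0.20) − (0.00)(1.00) = 0.0900
  C_32 = −[(0.90)(-0.20) − (0.00)(-0.15)] = 0.1800
  C_33 = (0.90)(1.00) − (-0.45)(-0.15) = 0.8325
det(I−A) = Σ_j (I−A)_1j·C_1j = (0.90)(0.7800) + (-0.45)(0.1975) + (0.00)(0.4025) = 0.613125
adj(I−A) = Cᵀ =
  [ 0.7800   0.3825   0.0900]
  [ 0.1975   0.7650   0.1800]
  [ 0.4025   0.4725   0.8325]
(I − A)⁻¹ = adj(I−A) / det(I−A) ≈
  [   1.2722     0.6239     0.1468]
  [   0.3221     1.2477     0.2936]
  [   0.6565     0.7706     1.3578]
The output multiplier for sector j is the column-j sum of the Leontief inverse (I − A)⁻¹ = adj(I−A) / det(I−A).
Column 1 of adj(I−A): (0.7800, 0.1975, 0.4025); det(I−A) = 0.613125.
m_1 = (0.7800 + 0.1975 + 0.4025) / 0.613125 = 1.38 / 0.613125 ≈ 2.251.

m_1 = 2.251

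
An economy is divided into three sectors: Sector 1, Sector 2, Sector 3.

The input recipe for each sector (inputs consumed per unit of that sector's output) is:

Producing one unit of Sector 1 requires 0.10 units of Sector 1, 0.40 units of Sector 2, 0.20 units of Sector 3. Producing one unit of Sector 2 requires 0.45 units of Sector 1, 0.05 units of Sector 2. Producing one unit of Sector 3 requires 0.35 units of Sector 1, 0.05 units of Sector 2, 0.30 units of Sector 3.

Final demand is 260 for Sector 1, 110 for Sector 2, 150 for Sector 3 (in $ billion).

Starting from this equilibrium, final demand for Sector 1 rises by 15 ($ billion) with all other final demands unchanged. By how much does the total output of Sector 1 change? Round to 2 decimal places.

I − A =
  [   0.90    -0.45    -0.35]
  [  -0.40     0.95    -0.05]
  [  -0.20     0.00     0.70]
Cofactors of I−A, C_ij = (−1)^(i+j)·(minor ij) (rows/columns in the sector order above):
  C_11 = (0.95)(0.70) − (-0.05)(0.00) = 0.6650
  C_12 = −[(-0.40)(0.70) − (-0.05)(-0.20)] = 0.2900
  C_13 = (-0.40)(0.00) − (0.95)(-0.20) = 0.1900
  C_21 = −[(-0.45)(0.70) − (-0.35)(0.00)] = 0.3150
  C_22 = (0.90)(0.70) − (-0.35)(-0.20) = 0.5600
  C_23 = −[(0.90)(0.00) − (-0.45)(-0.20)] = 0.0900
  C_31 = (-0.45)(-0.05) − (-0.35)(0.95) = 0.3550
  C_32 = −[(0.90)(-0.05) − (-0.35)(-0.40)] = 0.1850
  C_33 = (0.90)(0.95) − (-0.45)(-0.40) = 0.6750
det(I−A) = Σ_j (I−A)_1j·C_1j = (0.90)(0.6650) + (-0.45)(0.2900) + (-0.35)(0.1900) = 0.4015
adj(I−A) = Cᵀ =
  [ 0.6650   0.3150   0.3550]
  [ 0.2900   0.5600   0.1850]
  [ 0.1900   0.0900   0.6750]
(I − A)⁻¹ = adj(I−A) / det(I−A) ≈
  [   1.6563     0.7846     0.8842]
  [   0.7223     1.3948     0.4608]
  [   0.4732     0.2242     1.6812]
Δx = (I − A)⁻¹ Δd with Δd having +15 in the Sector 1 component and 0 elsewhere.
So Δx_1 = L_11 · (+15), where L_11 = adj(I−A)_11 / det(I−A) = 0.6650 / 0.4015.
Δx_1 = 0.6650 × (+15) / 0.4015 = 9.975 / 0.4015 ≈ 24.84.

Δx_1 = 24.84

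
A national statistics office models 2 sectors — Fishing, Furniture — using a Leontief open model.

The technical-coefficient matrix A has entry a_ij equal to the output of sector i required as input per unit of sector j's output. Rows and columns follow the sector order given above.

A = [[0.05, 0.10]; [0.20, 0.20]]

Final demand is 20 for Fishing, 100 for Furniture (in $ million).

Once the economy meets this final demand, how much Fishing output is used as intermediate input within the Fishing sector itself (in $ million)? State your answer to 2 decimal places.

z_11 = 1.76

I − A =
  [   0.95    -0.10]
  [  -0.20     0.80]
det(I−A) = (0.95)(0.80) − (-0.10)(-0.20) = 0.7400
adj(I−A) = [[0.80, 0.10], [0.20, 0.95]]
(I − A)⁻¹ = adj(I−A) / det(I−A) ≈
  [   1.0811     0.1351]
  [   0.2703     1.2838]
First solve x = (I − A)⁻¹ d = adj(I−A)·d / det(I−A); in particular x_1 = (0.80·20 + 0.10·100) / 0.7400 = 26.00 / 0.7400 ≈ 35.1351.
Intermediate flow from 1 to 1: z_11 = a_11 · x_1 = 0.05 × 26.00 / 0.7400 = 1.30 / 0.7400 ≈ 1.76.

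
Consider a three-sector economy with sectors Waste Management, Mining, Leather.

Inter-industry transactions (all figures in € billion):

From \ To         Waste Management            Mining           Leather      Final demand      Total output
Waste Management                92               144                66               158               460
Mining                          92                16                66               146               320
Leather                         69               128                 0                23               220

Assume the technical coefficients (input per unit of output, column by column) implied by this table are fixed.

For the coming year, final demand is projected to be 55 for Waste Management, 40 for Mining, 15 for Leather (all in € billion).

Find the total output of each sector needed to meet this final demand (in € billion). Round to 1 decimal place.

x_1 = 153.5, x_2 = 98.9, x_3 = 77.6

Technical coefficients a_ij = z_ij / X_j:
  a_11 = 92/460 = 0.20, a_21 = 92/460 = 0.20, a_31 = 69/460 = 0.15
  a_12 = 144/320 = 0.45, a_22 = 16/320 = 0.05, a_32 = 128/320 = 0.40
  a_13 = 66/220 = 0.30, a_23 = 66/220 = 0.30, a_33 = 0/220 = 0.00
I − A =
  [   0.80    -0.45    -0.30]
  [  -0.20     0.95    -0.30]
  [  -0.15    -0.40     1.00]
Cofactors of I−A, C_ij = (−1)^(i+j)·(minor ij) (rows/columns in the sector order above):
  C_11 = (0.95)(1.00) − (-0.30)(-0.40) = 0.8300
  C_12 = −[(-0.20)(1.00) − (-0.30)(-0.15)] = 0.2450
  C_13 = (-0.20)(-0.40) − (0.95)(-0.15) = 0.2225
  C_21 = −[(-0.45)(1.00) − (-0.30)(-0.40)] = 0.5700
  C_22 = (0.80)(1.00) − (-0.30)(-0.15) = 0.7550
  C_23 = −[(0.80)(-0.40) − (-0.45)(-0.15)] = 0.3875
  C_31 = (-0.45)(-0.30) − (-0.30)(0.95) = 0.4200
  C_32 = −[(0.80)(-0.30) − (-0.30)(-0.20)] = 0.3000
  C_33 = (0.80)(0.95) − (-0.45)(-0.20) = 0.6700
det(I−A) = Σ_j (I−A)_1j·C_1j = (0.80)(0.8300) + (-0.45)(0.2450) + (-0.30)(0.2225) = 0.4870
adj(I−A) = Cᵀ =
  [ 0.8300   0.5700   0.4200]
  [ 0.2450   0.7550   0.3000]
  [ 0.2225   0.3875   0.6700]
(I − A)⁻¹ = adj(I−A) / det(I−A) ≈
  [   1.7043     1.1704     0.8624]
  [   0.5031     1.5503     0.6160]
  [   0.4569     0.7957     1.3758]
x = (I − A)⁻¹ d = adj(I−A)·d / det(I−A), with det(I−A) = 0.4870:
  x_1 = (0.8300·55 + 0.5700·40 + 0.4200·15) / 0.4870 = 74.75 / 0.4870 ≈ 153.5
  x_2 = (0.2450·55 + 0.7550·40 + 0.3000·15) / 0.4870 = 48.175 / 0.4870 ≈ 98.9
  x_3 = (0.2225·55 + 0.3875·40 + 0.6700·15) / 0.4870 = 37.7875 / 0.4870 ≈ 77.6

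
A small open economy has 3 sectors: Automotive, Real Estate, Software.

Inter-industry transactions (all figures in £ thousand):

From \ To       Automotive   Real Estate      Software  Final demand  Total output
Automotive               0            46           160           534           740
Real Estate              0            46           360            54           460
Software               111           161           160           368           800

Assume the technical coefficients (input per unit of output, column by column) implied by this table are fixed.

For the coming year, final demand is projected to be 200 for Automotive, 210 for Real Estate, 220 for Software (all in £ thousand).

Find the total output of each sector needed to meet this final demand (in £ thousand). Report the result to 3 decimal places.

Technical coefficients a_ij = z_ij / X_j:
  a_11 = 0/740 = 0.00, a_21 = 0/740 = 0.00, a_31 = 111/740 = 0.15
  a_12 = 46/460 = 0.10, a_22 = 46/460 = 0.10, a_32 = 161/460 = 0.35
  a_13 = 160/800 = 0.20, a_23 = 360/800 = 0.45, a_33 = 160/800 = 0.20
I − A =
  [   1.00    -0.10    -0.20]
  [   0.00     0.90    -0.45]
  [  -0.15    -0.35     0.80]
Cofactors of I−A, C_ij = (−1)^(i+j)·(minor ij) (rows/columns in the sector order above):
  C_11 = (0.90)(0.80) − (-0.45)(-0.35) = 0.5625
  C_12 = −[(0.00)(0.80) − (-0.45)(-0.15)] = 0.0675
  C_13 = (0.00)(-0.35) − (0.90)(-0.15) = 0.1350
  C_21 = −[(-0.10)(0.80) − (-0.20)(-0.35)] = 0.1500
  C_22 = (1.00)(0.80) − (-0.20)(-0.15) = 0.7700
  C_23 = −[(1.00)(-0.35) − (-0.10)(-0.15)] = 0.3650
  C_31 = (-0.10)(-0.45) − (-0.20)(0.90) = 0.2250
  C_32 = −[(1.00)(-0.45) − (-0.20)(0.00)] = 0.4500
  C_33 = (1.00)(0.90) − (-0.10)(0.00) = 0.9000
det(I−A) = Σ_j (I−A)_1j·C_1j = (1.00)(0.5625) + (-0.10)(0.0675) + (-0.20)(0.1350) = 0.52875
adj(I−A) = Cᵀ =
  [ 0.5625   0.1500   0.2250]
  [ 0.0675   0.7700   0.4500]
  [ 0.1350   0.3650   0.9000]
(I − A)⁻¹ = adj(I−A) / det(I−A) ≈
  [   1.0638     0.2837     0.4255]
  [   0.1277     1.4563     0.8511]
  [   0.2553     0.6903     1.7021]
x = (I − A)⁻¹ d = adj(I−A)·d / det(I−A), with det(I−A) = 0.52875:
  x_1 = (0.5625·200 + 0.1500·210 + 0.2250·220) / 0.52875 = 193.50 / 0.52875 ≈ 365.957
  x_2 = (0.0675·200 + 0.7700·210 + 0.4500·220) / 0.52875 = 274.20 / 0.52875 ≈ 518.582
  x_3 = (0.1350·200 + 0.3650·210 + 0.9000·220) / 0.52875 = 301.65 / 0.52875 ≈ 570.496

x_1 = 365.957, x_2 = 518.582, x_3 = 570.496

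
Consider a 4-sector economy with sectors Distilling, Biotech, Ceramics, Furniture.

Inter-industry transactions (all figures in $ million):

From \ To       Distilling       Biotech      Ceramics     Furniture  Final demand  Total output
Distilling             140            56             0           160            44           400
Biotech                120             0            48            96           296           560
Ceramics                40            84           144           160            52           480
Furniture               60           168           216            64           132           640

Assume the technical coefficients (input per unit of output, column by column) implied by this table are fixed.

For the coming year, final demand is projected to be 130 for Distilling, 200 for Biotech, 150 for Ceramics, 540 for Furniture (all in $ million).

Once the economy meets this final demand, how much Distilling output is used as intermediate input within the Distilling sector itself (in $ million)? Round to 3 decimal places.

Technical coefficients a_ij = z_ij / X_j:
  a_11 = 140/400 = 0.35, a_21 = 120/400 = 0.30, a_31 = 40/400 = 0.10, a_41 = 60/400 = 0.15
  a_12 = 56/560 = 0.10, a_22 = 0/560 = 0.00, a_32 = 84/560 = 0.15, a_42 = 168/560 = 0.30
  a_13 = 0/480 = 0.00, a_23 = 48/480 = 0.10, a_33 = 144/480 = 0.30, a_43 = 216/480 = 0.45
  a_14 = 160/640 = 0.25, a_24 = 96/640 = 0.15, a_34 = 160/640 = 0.25, a_44 = 64/640 = 0.10
I − A =
  [   0.65    -0.10     0.00    -0.25]
  [  -0.30     1.00    -0.10    -0.15]
  [  -0.10    -0.15     0.70    -0.25]
  [  -0.15    -0.30    -0.45     0.90]
Compute the cofactors C_ij = (−1)^(i+j)·(3×3 minor ij) of I−A; the adjugate is their transpose:
adj(I−A) = Cᵀ =
  [ 0.454875   0.121125   0.135750   0.184250]
  [ 0.190500   0.298875   0.132375   0.139500]
  [ 0.189375   0.151125   0.466500   0.207375]
  [ 0.234000   0.195375   0.300000   0.423250]
det(I−A) = Σ_j (I−A)_1j·C_1j = (0.65)(0.454875) + (-0.10)(0.190500) + (0.00)(0.189375) + (-0.25)(0.234000) = 0.21811875
(I − A)⁻¹ = adj(I−A) / det(I−A) ≈
  [   2.0854     0.5553     0.6224     0.8447]
  [   0.8734     1.3702     0.6069     0.6396]
  [   0.8682     0.6929     2.1387     0.9507]
  [   1.0728     0.8957     1.3754     1.9405]
First solve x = (I − A)⁻¹ d = adj(I−A)·d / det(I−A); in particular x_1 = (0.454875·130 + 0.121125·200 + 0.135750·150 + 0.184250·540) / 0.21811875 = 203.21625 / 0.21811875 ≈ 931.67713.
Intermediate flow from 1 to 1: z_11 = a_11 · x_1 = 0.35 × 203.21625 / 0.21811875 = 71.1256875 / 0.21811875 ≈ 326.087.

z_11 = 326.087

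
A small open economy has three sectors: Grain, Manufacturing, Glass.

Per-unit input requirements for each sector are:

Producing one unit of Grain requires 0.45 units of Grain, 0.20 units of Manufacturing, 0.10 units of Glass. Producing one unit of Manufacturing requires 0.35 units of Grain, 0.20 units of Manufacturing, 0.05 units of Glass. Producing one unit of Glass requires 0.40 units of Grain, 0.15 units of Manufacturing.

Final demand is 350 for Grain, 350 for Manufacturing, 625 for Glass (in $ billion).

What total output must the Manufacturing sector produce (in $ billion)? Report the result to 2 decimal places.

x_2 = 1094.53

I − A =
  [   0.55    -0.35    -0.40]
  [  -0.20     0.80    -0.15]
  [  -0.10    -0.05     1.00]
Cofactors of I−A, C_ij = (−1)^(i+j)·(minor ij) (rows/columns in the sector order above):
  C_11 = (0.80)(1.00) − (-0.15)(-0.05) = 0.7925
  C_12 = −[(-0.20)(1.00) − (-0.15)(-0.10)] = 0.2150
  C_13 = (-0.20)(-0.05) − (0.80)(-0.10) = 0.0900
  C_21 = −[(-0.35)(1.00) − (-0.40)(-0.05)] = 0.3700
  C_22 = (0.55)(1.00) − (-0.40)(-0.10) = 0.5100
  C_23 = −[(0.55)(-0.05) − (-0.35)(-0.10)] = 0.0625
  C_31 = (-0.35)(-0.15) − (-0.40)(0.80) = 0.3725
  C_32 = −[(0.55)(-0.15) − (-0.40)(-0.20)] = 0.1625
  C_33 = (0.55)(0.80) − (-0.35)(-0.20) = 0.3700
det(I−A) = Σ_j (I−A)_1j·C_1j = (0.55)(0.7925) + (-0.35)(0.2150) + (-0.40)(0.0900) = 0.324625
adj(I−A) = Cᵀ =
  [ 0.7925   0.3700   0.3725]
  [ 0.2150   0.5100   0.1625]
  [ 0.0900   0.0625   0.3700]
(I − A)⁻¹ = adj(I−A) / det(I−A) ≈
  [   2.4413     1.1398     1.1475]
  [   0.6623     1.5710     0.5006]
  [   0.2772     0.1925     1.1398]
x = (I − A)⁻¹ d = adj(I−A)·d / det(I−A), with det(I−A) = 0.324625:
  x_1 = (0.7925·350 + 0.3700·350 + 0.3725·625) / 0.324625 = 639.6875 / 0.324625 ≈ 1970.54
  x_2 = (0.2150·350 + 0.5100·350 + 0.1625·625) / 0.324625 = 355.3125 / 0.324625 ≈ 1094.53
  x_3 = (0.0900·350 + 0.0625·350 + 0.3700·625) / 0.324625 = 284.625 / 0.324625 ≈ 876.78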